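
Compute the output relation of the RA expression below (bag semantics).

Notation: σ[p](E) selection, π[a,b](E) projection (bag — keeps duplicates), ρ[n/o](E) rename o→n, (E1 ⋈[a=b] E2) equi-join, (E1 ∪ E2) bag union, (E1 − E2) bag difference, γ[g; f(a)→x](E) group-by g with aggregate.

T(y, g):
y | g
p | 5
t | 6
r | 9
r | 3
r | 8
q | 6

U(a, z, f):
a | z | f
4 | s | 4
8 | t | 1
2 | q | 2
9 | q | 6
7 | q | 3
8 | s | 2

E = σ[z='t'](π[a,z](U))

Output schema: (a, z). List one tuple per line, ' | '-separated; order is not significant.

Per-node cardinality:
  U → 6
  π[a,z](U) → 6
  σ[z='t'](π[a,z](U)) → 1

== RESULT ==
a | z
8 | t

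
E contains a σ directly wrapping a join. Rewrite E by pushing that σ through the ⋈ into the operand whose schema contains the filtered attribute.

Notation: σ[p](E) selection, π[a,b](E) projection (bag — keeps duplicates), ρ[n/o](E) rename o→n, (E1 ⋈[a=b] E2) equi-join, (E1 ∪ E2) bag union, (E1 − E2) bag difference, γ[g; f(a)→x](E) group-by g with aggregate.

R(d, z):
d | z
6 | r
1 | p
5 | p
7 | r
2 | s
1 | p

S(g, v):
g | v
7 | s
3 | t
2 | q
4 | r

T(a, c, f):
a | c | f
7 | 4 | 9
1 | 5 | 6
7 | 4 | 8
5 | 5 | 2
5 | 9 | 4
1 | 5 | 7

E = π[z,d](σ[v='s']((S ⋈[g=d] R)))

σ filters on v, owned by the left side.
E' = π[z,d]((σ[v='s'](S) ⋈[g=d] R))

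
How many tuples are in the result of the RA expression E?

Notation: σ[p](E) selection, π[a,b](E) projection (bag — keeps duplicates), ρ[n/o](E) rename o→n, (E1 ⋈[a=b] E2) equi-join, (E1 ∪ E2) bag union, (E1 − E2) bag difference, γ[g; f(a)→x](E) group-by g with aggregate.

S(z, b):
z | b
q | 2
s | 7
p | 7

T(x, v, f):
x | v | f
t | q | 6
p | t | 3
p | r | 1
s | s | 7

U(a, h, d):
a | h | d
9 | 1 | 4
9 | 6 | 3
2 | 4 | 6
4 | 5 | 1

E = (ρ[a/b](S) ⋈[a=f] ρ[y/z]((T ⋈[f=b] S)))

Stepwise |·|:
  S → 3
  ρ[a/b](S) → 3
  T → 4
  S → 3
  (T ⋈[f=b] S) → 2
  ρ[y/z]((T ⋈[f=b] S)) → 2
  (ρ[a/b](S) ⋈[a=f] ρ[y/z]((T ⋈[f=b] S))) → 4

|E| = 4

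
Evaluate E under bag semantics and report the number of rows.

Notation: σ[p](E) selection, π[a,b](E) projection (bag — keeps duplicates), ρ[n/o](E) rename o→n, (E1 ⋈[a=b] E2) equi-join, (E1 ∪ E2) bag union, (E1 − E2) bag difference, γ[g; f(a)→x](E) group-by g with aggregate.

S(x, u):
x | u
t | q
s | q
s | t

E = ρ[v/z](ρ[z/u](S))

Row counts bottom-up:
  S → 3
  ρ[z/u](S) → 3
  ρ[v/z](ρ[z/u](S)) → 3

|E| = 3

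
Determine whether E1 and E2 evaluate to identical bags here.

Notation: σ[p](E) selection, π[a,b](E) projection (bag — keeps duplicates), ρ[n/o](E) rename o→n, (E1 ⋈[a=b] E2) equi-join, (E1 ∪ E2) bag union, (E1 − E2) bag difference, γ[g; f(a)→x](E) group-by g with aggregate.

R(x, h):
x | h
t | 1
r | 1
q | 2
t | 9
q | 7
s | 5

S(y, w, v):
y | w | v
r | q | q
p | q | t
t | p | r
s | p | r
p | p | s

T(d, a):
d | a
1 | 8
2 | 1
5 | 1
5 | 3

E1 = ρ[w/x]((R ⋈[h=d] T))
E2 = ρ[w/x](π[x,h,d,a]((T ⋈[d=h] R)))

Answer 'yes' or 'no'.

E1 per-node cardinality:
  R → 6
  T → 4
  (R ⋈[h=d] T) → 5
  ρ[w/x]((R ⋈[h=d] T)) → 5
E2 per-node cardinality:
  T → 4
  R → 6
  (T ⋈[d=h] R) → 5
  π[x,h,d,a]((T ⋈[d=h] R)) → 5
  ρ[w/x](π[x,h,d,a]((T ⋈[d=h] R))) → 5

E1 and E2 produce the same multiset:
w | h | d | a
q | 2 | 2 | 1
r | 1 | 1 | 8
s | 5 | 5 | 1
s | 5 | 5 | 3
t | 1 | 1 | 8

yes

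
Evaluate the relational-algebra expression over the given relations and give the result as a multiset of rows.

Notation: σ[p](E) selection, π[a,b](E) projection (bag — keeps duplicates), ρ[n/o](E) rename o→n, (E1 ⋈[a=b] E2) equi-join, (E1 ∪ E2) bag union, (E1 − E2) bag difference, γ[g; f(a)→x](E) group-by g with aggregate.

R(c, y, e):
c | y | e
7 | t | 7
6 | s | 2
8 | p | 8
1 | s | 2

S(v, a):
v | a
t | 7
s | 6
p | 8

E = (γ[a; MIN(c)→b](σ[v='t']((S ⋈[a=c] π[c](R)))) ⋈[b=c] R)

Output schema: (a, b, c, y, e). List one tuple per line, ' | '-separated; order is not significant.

Stepwise |·|:
  S → 3
  R → 4
  π[c](R) → 4
  (S ⋈[a=c] π[c](R)) → 3
  σ[v='t']((S ⋈[a=c] π[c](R))) → 1
  γ[a; MIN(c)→b](σ[v='t']((S ⋈[a=c] π[c](R)))) → 1
  R → 4
  (γ[a; MIN(c)→b](σ[v='t']((S ⋈[a=c] π[c](R)))) ⋈[b=c] R) → 1

== RESULT ==
a | b | c | y | e
7 | 7 | 7 | t | 7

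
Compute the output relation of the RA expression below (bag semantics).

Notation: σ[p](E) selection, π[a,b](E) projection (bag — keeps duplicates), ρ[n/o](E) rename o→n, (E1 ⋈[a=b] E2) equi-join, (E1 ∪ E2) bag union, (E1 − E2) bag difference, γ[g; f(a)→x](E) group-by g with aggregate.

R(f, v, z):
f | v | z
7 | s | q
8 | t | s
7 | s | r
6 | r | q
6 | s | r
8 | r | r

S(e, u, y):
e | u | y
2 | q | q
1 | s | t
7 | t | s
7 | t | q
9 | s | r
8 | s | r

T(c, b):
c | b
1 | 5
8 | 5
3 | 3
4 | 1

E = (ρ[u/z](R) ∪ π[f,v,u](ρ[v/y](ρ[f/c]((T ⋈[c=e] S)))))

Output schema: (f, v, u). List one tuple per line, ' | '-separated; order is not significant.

Subexpression sizes:
  R → 6
  ρ[u/z](R) → 6
  T → 4
  S → 6
  (T ⋈[c=e] S) → 2
  ρ[f/c]((T ⋈[c=e] S)) → 2
  ρ[v/y](ρ[f/c]((T ⋈[c=e] S))) → 2
  π[f,v,u](ρ[v/y](ρ[f/c]((T ⋈[c=e] S)))) → 2
  (ρ[u/z](R) ∪ π[f,v,u](ρ[v/y](ρ[f/c]((T ⋈[c=e] S))))) → 8

== RESULT ==
f | v | u
1 | t | s
6 | r | q
6 | s | r
7 | s | q
7 | s | r
8 | r | r
8 | r | s
8 | t | s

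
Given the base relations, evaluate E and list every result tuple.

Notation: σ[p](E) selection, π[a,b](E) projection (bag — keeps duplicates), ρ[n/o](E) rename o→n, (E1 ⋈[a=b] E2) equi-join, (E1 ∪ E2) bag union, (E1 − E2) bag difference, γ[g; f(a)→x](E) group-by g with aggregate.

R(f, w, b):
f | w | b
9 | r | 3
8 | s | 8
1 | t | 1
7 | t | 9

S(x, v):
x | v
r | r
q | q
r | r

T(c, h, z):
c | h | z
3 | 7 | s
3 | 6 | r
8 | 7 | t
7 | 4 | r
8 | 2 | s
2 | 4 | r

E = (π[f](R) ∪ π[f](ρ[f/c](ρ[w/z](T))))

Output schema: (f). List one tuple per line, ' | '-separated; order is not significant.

Per-node cardinality:
  R → 4
  π[f](R) → 4
  T → 6
  ρ[w/z](T) → 6
  ρ[f/c](ρ[w/z](T)) → 6
  π[f](ρ[f/c](ρ[w/z](T))) → 6
  (π[f](R) ∪ π[f](ρ[f/c](ρ[w/z](T)))) → 10

== RESULT ==
f
1
2
3
3
7
7
8
8
8
9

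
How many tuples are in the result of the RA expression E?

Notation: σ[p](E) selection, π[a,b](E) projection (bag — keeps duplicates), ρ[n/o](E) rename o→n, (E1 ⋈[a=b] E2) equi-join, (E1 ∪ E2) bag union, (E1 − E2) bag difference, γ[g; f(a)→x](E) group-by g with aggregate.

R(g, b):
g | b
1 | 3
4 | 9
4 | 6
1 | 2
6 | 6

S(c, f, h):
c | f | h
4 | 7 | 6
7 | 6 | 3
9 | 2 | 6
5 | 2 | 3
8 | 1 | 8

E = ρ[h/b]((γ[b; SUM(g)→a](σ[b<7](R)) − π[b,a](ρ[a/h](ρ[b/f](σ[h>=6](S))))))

Per-node cardinality:
  R → 5
  σ[b<7](R) → 4
  γ[b; SUM(g)→a](σ[b<7](R)) → 3
  S → 5
  σ[h>=6](S) → 3
  ρ[b/f](σ[h>=6](S)) → 3
  ρ[a/h](ρ[b/f](σ[h>=6](S))) → 3
  π[b,a](ρ[a/h](ρ[b/f](σ[h>=6](S)))) → 3
  (γ[b; SUM(g)→a](σ[b<7](R)) − π[b,a](ρ[a/h](ρ[b/f](σ[h>=6](S))))) → 3
  ρ[h/b]((γ[b; SUM(g)→a](σ[b<7](R)) − π[b,a](ρ[a/h](ρ[b/f](σ[h>=6](S)))))) → 3

|E| = 3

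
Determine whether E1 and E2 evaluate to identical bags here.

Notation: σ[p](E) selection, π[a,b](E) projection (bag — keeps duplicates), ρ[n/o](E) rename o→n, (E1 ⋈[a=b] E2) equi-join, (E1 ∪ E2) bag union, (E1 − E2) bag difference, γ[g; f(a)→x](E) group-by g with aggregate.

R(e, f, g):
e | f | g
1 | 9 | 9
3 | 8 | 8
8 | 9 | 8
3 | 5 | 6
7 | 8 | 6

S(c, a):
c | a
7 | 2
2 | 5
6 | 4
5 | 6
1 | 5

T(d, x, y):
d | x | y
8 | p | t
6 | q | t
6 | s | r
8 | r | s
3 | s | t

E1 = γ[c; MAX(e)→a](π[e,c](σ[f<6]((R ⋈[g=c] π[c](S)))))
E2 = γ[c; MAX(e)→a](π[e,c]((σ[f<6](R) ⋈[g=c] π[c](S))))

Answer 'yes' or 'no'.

E1 subexpression sizes:
  R → 5
  S → 5
  π[c](S) → 5
  (R ⋈[g=c] π[c](S)) → 2
  σ[f<6]((R ⋈[g=c] π[c](S))) → 1
  π[e,c](σ[f<6]((R ⋈[g=c] π[c](S)))) → 1
  γ[c; MAX(e)→a](π[e,c](σ[f<6]((R ⋈[g=c] π[c](S))))) → 1
E2 subexpression sizes:
  R → 5
  σ[f<6](R) → 1
  S → 5
  π[c](S) → 5
  (σ[f<6](R) ⋈[g=c] π[c](S)) → 1
  π[e,c]((σ[f<6](R) ⋈[g=c] π[c](S))) → 1
  γ[c; MAX(e)→a](π[e,c]((σ[f<6](R) ⋈[g=c] π[c](S)))) → 1

E1 and E2 produce the same multiset:
c | a
6 | 3

yes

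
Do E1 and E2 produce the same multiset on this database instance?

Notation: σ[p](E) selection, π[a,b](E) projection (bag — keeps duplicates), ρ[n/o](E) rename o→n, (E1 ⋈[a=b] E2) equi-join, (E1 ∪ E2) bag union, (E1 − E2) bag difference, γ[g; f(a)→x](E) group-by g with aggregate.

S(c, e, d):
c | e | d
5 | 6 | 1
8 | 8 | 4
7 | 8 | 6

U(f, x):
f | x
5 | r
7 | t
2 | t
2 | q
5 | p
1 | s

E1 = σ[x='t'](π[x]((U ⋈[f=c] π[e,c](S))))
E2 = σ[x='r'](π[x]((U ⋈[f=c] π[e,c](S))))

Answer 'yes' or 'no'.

E1 subexpression sizes:
  U → 6
  S → 3
  π[e,c](S) → 3
  (U ⋈[f=c] π[e,c](S)) → 3
  π[x]((U ⋈[f=c] π[e,c](S))) → 3
  σ[x='t'](π[x]((U ⋈[f=c] π[e,c](S)))) → 1
E2 subexpression sizes:
  U → 6
  S → 3
  π[e,c](S) → 3
  (U ⋈[f=c] π[e,c](S)) → 3
  π[x]((U ⋈[f=c] π[e,c](S))) → 3
  σ[x='r'](π[x]((U ⋈[f=c] π[e,c](S)))) → 1

E1 result:
x
t
E2 result:
x
r
Witness: ('t',) appears 1× in E1 but 0× in E2.

no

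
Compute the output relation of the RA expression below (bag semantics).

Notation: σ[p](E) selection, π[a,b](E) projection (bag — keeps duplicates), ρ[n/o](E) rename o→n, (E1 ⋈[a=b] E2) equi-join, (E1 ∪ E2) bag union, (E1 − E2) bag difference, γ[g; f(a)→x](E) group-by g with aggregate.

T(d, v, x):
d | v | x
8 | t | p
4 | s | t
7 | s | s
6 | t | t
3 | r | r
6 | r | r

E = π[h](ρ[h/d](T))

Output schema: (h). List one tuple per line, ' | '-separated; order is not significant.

Per-node cardinality:
  T → 6
  ρ[h/d](T) → 6
  π[h](ρ[h/d](T)) → 6

== RESULT ==
h
3
4
6
6
7
8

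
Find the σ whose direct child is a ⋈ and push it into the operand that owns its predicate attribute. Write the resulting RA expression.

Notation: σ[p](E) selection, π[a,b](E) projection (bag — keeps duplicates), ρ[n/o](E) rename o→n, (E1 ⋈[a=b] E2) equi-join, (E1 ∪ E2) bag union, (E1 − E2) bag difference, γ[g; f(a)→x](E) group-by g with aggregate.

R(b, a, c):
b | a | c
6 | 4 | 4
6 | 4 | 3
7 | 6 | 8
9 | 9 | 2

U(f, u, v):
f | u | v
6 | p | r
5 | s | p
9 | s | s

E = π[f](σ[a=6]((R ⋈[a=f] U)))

σ filters on a, owned by the left side.
E' = π[f]((σ[a=6](R) ⋈[a=f] U))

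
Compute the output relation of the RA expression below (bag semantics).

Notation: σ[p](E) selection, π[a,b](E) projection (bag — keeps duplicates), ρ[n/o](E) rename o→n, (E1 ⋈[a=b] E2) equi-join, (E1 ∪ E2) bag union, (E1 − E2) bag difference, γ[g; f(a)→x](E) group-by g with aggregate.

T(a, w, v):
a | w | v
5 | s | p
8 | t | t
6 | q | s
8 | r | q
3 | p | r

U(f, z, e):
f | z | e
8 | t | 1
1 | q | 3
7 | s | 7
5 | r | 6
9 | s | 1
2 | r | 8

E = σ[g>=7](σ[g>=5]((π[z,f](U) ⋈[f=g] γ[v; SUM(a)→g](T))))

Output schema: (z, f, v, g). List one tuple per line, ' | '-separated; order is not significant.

Subexpression sizes:
  U → 6
  π[z,f](U) → 6
  T → 5
  γ[v; SUM(a)→g](T) → 5
  (π[z,f](U) ⋈[f=g] γ[v; SUM(a)→g](T)) → 3
  σ[g>=5]((π[z,f](U) ⋈[f=g] γ[v; SUM(a)→g](T))) → 3
  σ[g>=7](σ[g>=5]((π[z,f](U) ⋈[f=g] γ[v; SUM(a)→g](T)))) → 2

== RESULT ==
z | f | v | g
t | 8 | q | 8
t | 8 | t | 8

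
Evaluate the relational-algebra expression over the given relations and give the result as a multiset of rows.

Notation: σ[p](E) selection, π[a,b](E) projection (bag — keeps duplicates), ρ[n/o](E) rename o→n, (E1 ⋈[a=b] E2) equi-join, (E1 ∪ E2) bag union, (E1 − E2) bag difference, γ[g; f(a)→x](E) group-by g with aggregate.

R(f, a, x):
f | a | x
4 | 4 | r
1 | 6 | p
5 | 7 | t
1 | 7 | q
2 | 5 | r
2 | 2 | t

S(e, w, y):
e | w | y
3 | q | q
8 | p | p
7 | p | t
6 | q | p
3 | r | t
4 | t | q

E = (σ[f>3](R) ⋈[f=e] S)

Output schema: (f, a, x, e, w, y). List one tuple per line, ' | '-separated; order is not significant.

Row counts bottom-up:
  R → 6
  σ[f>3](R) → 2
  S → 6
  (σ[f>3](R) ⋈[f=e] S) → 1

== RESULT ==
f | a | x | e | w | y
4 | 4 | r | 4 | t | q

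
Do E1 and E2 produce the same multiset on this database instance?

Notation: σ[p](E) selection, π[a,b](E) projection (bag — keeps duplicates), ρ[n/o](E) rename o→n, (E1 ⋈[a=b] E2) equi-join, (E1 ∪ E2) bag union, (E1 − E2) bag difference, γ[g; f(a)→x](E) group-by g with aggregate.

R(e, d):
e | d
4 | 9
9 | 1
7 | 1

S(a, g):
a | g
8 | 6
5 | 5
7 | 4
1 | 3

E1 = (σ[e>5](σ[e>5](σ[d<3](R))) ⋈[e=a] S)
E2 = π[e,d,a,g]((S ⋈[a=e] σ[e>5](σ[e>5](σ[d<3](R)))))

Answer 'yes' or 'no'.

E1 subexpression sizes:
  R → 3
  σ[d<3](R) → 2
  σ[e>5](σ[d<3](R)) → 2
  σ[e>5](σ[e>5](σ[d<3](R))) → 2
  S → 4
  (σ[e>5](σ[e>5](σ[d<3](R))) ⋈[e=a] S) → 1
E2 subexpression sizes:
  S → 4
  R → 3
  σ[d<3](R) → 2
  σ[e>5](σ[d<3](R)) → 2
  σ[e>5](σ[e>5](σ[d<3](R))) → 2
  (S ⋈[a=e] σ[e>5](σ[e>5](σ[d<3](R)))) → 1
  π[e,d,a,g]((S ⋈[a=e] σ[e>5](σ[e>5](σ[d<3](R))))) → 1

E1 and E2 produce the same multiset:
e | d | a | g
7 | 1 | 7 | 4

yes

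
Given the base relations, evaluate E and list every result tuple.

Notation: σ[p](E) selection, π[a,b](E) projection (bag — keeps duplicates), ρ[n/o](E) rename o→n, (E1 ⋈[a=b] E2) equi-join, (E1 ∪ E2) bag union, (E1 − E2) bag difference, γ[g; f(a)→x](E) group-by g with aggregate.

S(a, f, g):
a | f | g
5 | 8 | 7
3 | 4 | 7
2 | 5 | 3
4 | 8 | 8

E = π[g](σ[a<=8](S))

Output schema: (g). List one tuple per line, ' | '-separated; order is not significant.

Subexpression sizes:
  S → 4
  σ[a<=8](S) → 4
  π[g](σ[a<=8](S)) → 4

== RESULT ==
g
3
7
7
8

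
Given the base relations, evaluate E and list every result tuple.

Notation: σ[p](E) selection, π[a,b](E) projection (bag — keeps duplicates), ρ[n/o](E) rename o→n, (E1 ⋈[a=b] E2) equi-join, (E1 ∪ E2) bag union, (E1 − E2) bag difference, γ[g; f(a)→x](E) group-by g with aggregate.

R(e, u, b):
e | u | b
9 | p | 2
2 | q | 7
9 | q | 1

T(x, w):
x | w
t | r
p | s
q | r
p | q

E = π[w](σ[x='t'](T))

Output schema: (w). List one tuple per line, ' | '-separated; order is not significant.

Subexpression sizes:
  T → 4
  σ[x='t'](T) → 1
  π[w](σ[x='t'](T)) → 1

== RESULT ==
w
r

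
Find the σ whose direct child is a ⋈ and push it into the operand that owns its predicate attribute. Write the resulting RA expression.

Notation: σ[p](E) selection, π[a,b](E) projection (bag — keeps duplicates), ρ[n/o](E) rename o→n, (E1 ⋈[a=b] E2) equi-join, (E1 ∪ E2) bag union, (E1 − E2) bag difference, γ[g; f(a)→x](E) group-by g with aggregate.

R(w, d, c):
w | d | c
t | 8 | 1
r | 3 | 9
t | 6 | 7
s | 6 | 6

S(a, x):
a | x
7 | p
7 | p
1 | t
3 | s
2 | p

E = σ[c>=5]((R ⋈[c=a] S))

σ filters on c, owned by the left side.
E' = (σ[c>=5](R) ⋈[c=a] S)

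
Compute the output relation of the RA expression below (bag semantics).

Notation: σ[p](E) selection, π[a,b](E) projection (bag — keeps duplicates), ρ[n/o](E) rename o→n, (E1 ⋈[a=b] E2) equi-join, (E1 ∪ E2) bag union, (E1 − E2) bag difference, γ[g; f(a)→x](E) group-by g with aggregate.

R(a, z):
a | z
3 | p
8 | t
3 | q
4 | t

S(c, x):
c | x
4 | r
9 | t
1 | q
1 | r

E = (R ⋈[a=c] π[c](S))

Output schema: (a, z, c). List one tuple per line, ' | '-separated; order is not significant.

Subexpression sizes:
  R → 4
  S → 4
  π[c](S) → 4
  (R ⋈[a=c] π[c](S)) → 1

== RESULT ==
a | z | c
4 | t | 4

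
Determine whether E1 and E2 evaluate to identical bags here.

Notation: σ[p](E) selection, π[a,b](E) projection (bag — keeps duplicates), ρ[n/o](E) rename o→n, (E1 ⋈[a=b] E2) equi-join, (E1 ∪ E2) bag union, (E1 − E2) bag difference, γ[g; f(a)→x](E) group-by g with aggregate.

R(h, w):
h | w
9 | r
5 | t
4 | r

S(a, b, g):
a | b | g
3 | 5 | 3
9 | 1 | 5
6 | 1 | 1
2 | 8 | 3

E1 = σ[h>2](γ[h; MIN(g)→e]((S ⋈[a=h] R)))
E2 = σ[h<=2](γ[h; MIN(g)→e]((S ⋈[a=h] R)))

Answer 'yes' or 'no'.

E1 per-node cardinality:
  S → 4
  R → 3
  (S ⋈[a=h] R) → 1
  γ[h; MIN(g)→e]((S ⋈[a=h] R)) → 1
  σ[h>2](γ[h; MIN(g)→e]((S ⋈[a=h] R))) → 1
E2 per-node cardinality:
  S → 4
  R → 3
  (S ⋈[a=h] R) → 1
  γ[h; MIN(g)→e]((S ⋈[a=h] R)) → 1
  σ[h<=2](γ[h; MIN(g)→e]((S ⋈[a=h] R))) → 0

E1 result:
h | e
9 | 5
E2 result:
h | e
(0 rows)
Witness: (9, 5) appears 1× in E1 but 0× in E2.

no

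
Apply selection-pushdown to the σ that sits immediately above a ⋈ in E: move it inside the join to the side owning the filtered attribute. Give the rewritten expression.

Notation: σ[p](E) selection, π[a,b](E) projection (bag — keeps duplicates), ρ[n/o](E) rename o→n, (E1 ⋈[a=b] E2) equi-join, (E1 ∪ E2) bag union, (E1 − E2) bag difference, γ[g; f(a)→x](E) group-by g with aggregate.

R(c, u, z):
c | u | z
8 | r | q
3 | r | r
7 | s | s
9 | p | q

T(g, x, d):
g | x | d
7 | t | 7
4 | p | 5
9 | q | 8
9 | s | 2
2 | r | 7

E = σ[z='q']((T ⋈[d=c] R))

σ filters on z, owned by the right side.
E' = (T ⋈[d=c] σ[z='q'](R))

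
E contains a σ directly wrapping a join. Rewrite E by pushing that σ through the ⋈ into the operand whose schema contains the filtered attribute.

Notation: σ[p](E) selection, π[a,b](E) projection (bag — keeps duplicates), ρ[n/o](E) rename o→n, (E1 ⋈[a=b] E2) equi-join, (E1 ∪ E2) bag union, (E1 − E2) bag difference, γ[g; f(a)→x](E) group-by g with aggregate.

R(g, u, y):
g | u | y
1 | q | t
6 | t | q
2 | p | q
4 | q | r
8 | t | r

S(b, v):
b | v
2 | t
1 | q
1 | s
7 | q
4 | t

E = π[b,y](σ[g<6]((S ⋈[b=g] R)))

σ filters on g, owned by the right side.
E' = π[b,y]((S ⋈[b=g] σ[g<6](R)))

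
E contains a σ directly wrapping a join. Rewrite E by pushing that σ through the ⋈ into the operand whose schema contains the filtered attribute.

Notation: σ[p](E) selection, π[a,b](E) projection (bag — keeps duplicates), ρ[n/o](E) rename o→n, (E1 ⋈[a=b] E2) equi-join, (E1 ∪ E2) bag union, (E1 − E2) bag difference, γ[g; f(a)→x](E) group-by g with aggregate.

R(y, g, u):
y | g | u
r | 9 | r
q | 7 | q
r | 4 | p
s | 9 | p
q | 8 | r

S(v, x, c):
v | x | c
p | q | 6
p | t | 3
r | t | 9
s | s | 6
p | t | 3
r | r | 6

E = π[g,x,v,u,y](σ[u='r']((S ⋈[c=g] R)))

σ filters on u, owned by the right side.
E' = π[g,x,v,u,y]((S ⋈[c=g] σ[u='r'](R)))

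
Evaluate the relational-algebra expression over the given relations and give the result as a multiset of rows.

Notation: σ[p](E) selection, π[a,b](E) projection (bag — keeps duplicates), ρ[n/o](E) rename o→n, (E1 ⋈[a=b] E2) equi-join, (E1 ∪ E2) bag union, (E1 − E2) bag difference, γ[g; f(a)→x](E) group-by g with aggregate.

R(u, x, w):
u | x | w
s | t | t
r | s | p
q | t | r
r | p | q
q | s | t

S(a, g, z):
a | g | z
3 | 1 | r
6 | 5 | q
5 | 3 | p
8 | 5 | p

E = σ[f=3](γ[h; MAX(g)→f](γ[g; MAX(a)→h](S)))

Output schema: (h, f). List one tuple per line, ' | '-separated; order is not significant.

Subexpression sizes:
  S → 4
  γ[g; MAX(a)→h](S) → 3
  γ[h; MAX(g)→f](γ[g; MAX(a)→h](S)) → 3
  σ[f=3](γ[h; MAX(g)→f](γ[g; MAX(a)→h](S))) → 1

== RESULT ==
h | f
5 | 3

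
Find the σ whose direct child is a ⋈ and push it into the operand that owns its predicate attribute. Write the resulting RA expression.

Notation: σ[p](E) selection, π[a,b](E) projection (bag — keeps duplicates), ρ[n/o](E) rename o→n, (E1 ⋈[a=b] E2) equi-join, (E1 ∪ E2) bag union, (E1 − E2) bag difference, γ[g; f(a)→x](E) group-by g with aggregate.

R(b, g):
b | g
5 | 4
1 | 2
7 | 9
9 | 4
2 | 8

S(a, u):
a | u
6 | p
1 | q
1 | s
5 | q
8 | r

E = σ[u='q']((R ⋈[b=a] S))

σ filters on u, owned by the right side.
E' = (R ⋈[b=a] σ[u='q'](S))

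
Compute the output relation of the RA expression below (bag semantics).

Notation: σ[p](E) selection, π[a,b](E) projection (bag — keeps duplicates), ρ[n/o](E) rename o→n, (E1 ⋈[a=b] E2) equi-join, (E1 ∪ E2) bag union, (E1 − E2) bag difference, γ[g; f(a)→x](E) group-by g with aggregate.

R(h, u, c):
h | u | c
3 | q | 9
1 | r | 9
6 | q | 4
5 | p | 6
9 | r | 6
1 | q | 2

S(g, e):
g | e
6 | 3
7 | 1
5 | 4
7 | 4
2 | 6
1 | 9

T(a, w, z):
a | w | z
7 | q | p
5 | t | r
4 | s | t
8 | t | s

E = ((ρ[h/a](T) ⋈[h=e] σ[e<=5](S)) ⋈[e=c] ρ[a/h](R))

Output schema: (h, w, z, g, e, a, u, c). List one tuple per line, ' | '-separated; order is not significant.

Per-node cardinality:
  T → 4
  ρ[h/a](T) → 4
  S → 6
  σ[e<=5](S) → 4
  (ρ[h/a](T) ⋈[h=e] σ[e<=5](S)) → 2
  R → 6
  ρ[a/h](R) → 6
  ((ρ[h/a](T) ⋈[h=e] σ[e<=5](S)) ⋈[e=c] ρ[a/h](R)) → 2

== RESULT ==
h | w | z | g | e | a | u | c
4 | s | t | 5 | 4 | 6 | q | 4
4 | s | t | 7 | 4 | 6 | q | 4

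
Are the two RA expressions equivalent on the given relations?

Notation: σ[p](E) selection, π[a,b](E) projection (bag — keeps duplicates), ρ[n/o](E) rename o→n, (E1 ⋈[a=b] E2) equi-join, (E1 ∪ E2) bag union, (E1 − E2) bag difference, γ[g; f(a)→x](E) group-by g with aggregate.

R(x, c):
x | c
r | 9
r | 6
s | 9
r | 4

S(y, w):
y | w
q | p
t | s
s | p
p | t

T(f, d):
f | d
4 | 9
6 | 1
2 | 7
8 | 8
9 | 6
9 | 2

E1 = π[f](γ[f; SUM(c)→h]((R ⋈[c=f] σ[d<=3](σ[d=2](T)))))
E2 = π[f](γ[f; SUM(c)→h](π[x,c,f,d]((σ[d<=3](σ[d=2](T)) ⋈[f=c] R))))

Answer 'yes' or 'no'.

E1 per-node cardinality:
  R → 4
  T → 6
  σ[d=2](T) → 1
  σ[d<=3](σ[d=2](T)) → 1
  (R ⋈[c=f] σ[d<=3](σ[d=2](T))) → 2
  γ[f; SUM(c)→h]((R ⋈[c=f] σ[d<=3](σ[d=2](T)))) → 1
  π[f](γ[f; SUM(c)→h]((R ⋈[c=f] σ[d<=3](σ[d=2](T))))) → 1
E2 per-node cardinality:
  T → 6
  σ[d=2](T) → 1
  σ[d<=3](σ[d=2](T)) → 1
  R → 4
  (σ[d<=3](σ[d=2](T)) ⋈[f=c] R) → 2
  π[x,c,f,d]((σ[d<=3](σ[d=2](T)) ⋈[f=c] R)) → 2
  γ[f; SUM(c)→h](π[x,c,f,d]((σ[d<=3](σ[d=2](T)) ⋈[f=c] R))) → 1
  π[f](γ[f; SUM(c)→h](π[x,c,f,d]((σ[d<=3](σ[d=2](T)) ⋈[f=c] R)))) → 1

E1 and E2 produce the same multiset:
f
9

yes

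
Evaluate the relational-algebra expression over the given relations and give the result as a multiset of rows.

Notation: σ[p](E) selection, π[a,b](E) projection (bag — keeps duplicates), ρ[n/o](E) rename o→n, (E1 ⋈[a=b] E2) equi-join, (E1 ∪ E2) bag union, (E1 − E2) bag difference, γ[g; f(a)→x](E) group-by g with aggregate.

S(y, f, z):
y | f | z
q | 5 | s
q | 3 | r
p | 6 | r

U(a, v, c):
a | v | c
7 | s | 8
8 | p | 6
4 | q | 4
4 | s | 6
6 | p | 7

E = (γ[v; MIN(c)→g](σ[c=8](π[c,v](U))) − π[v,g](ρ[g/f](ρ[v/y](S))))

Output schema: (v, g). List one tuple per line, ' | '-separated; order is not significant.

Row counts bottom-up:
  U → 5
  π[c,v](U) → 5
  σ[c=8](π[c,v](U)) → 1
  γ[v; MIN(c)→g](σ[c=8](π[c,v](U))) → 1
  S → 3
  ρ[v/y](S) → 3
  ρ[g/f](ρ[v/y](S)) → 3
  π[v,g](ρ[g/f](ρ[v/y](S))) → 3
  (γ[v; MIN(c)→g](σ[c=8](π[c,v](U))) − π[v,g](ρ[g/f](ρ[v/y](S)))) → 1

== RESULT ==
v | g
s | 8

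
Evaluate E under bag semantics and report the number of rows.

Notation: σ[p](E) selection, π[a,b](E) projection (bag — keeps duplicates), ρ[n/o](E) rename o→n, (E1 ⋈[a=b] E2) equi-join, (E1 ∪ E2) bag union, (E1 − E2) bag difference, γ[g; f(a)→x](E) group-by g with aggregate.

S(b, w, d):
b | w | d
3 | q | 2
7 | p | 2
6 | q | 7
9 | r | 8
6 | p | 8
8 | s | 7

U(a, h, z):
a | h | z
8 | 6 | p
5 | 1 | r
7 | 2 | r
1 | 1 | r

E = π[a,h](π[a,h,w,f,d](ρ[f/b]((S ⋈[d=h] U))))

Per-node cardinality:
  S → 6
  U → 4
  (S ⋈[d=h] U) → 2
  ρ[f/b]((S ⋈[d=h] U)) → 2
  π[a,h,w,f,d](ρ[f/b]((S ⋈[d=h] U))) → 2
  π[a,h](π[a,h,w,f,d](ρ[f/b]((S ⋈[d=h] U)))) → 2

|E| = 2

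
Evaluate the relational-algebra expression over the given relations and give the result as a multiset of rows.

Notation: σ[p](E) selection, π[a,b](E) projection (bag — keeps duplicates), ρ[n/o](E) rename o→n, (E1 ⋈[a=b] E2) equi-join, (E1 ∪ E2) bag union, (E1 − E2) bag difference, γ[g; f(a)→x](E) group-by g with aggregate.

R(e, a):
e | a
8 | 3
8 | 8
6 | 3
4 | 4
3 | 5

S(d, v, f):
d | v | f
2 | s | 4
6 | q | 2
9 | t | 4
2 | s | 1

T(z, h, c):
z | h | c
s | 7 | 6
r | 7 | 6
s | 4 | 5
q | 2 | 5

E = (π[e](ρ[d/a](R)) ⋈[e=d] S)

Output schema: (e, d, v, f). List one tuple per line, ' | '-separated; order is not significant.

Stepwise |·|:
  R → 5
  ρ[d/a](R) → 5
  π[e](ρ[d/a](R)) → 5
  S → 4
  (π[e](ρ[d/a](R)) ⋈[e=d] S) → 1

== RESULT ==
e | d | v | f
6 | 6 | q | 2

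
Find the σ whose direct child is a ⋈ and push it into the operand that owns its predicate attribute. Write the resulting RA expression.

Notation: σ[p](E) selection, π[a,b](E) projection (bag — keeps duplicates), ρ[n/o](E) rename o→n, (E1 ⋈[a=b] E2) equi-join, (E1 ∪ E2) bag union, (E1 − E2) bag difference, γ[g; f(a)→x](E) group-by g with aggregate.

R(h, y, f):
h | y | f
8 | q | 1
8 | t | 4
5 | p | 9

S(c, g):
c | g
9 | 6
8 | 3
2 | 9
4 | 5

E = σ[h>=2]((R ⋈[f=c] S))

σ filters on h, owned by the left side.
E' = (σ[h>=2](R) ⋈[f=c] S)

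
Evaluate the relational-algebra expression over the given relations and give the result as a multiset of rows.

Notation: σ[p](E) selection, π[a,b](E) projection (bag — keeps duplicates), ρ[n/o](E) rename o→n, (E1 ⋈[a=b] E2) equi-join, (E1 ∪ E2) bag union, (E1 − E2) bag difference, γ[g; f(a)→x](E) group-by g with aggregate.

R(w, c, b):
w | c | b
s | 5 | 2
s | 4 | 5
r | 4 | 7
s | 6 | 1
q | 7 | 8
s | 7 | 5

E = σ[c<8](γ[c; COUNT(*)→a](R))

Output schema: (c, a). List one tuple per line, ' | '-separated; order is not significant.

Subexpression sizes:
  R → 6
  γ[c; COUNT(*)→a](R) → 4
  σ[c<8](γ[c; COUNT(*)→a](R)) → 4

== RESULT ==
c | a
4 | 2
5 | 1
6 | 1
7 | 2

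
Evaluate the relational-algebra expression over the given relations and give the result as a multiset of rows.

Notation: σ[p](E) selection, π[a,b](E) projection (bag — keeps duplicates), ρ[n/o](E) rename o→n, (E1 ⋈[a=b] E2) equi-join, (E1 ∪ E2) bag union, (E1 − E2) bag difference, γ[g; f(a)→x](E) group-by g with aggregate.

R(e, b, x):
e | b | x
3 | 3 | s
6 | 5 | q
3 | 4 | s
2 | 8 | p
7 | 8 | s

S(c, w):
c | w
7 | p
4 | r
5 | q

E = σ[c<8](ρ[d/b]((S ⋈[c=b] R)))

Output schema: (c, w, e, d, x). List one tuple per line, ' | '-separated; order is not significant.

Per-node cardinality:
  S → 3
  R → 5
  (S ⋈[c=b] R) → 2
  ρ[d/b]((S ⋈[c=b] R)) → 2
  σ[c<8](ρ[d/b]((S ⋈[c=b] R))) → 2

== RESULT ==
c | w | e | d | x
4 | r | 3 | 4 | s
5 | q | 6 | 5 | q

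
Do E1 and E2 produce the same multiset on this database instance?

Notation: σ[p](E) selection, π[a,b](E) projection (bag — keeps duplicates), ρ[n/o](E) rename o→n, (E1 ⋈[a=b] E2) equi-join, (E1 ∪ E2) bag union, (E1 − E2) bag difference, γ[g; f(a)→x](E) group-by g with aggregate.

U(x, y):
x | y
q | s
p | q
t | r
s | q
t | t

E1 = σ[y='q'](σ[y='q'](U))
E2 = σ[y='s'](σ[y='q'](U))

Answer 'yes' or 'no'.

E1 row counts bottom-up:
  U → 5
  σ[y='q'](U) → 2
  σ[y='q'](σ[y='q'](U)) → 2
E2 row counts bottom-up:
  U → 5
  σ[y='q'](U) → 2
  σ[y='s'](σ[y='q'](U)) → 0

E1 result:
x | y
p | q
s | q
E2 result:
x | y
(0 rows)
Witness: ('p', 'q') appears 1× in E1 but 0× in E2.

no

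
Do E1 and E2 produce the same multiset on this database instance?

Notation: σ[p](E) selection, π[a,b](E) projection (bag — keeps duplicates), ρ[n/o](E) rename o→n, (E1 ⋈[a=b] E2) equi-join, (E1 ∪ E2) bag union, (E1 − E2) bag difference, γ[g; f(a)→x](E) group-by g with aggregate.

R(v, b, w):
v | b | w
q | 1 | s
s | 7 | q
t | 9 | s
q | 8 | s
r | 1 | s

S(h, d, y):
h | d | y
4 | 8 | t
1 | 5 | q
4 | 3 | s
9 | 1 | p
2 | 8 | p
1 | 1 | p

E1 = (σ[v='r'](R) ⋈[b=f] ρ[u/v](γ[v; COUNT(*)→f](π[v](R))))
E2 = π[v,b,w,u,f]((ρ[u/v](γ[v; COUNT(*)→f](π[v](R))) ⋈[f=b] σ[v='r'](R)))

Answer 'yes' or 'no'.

E1 per-node cardinality:
  R → 5
  σ[v='r'](R) → 1
  R → 5
  π[v](R) → 5
  γ[v; COUNT(*)→f](π[v](R)) → 4
  ρ[u/v](γ[v; COUNT(*)→f](π[v](R))) → 4
  (σ[v='r'](R) ⋈[b=f] ρ[u/v](γ[v; COUNT(*)→f](π[v](R)))) → 3
E2 per-node cardinality:
  R → 5
  π[v](R) → 5
  γ[v; COUNT(*)→f](π[v](R)) → 4
  ρ[u/v](γ[v; COUNT(*)→f](π[v](R))) → 4
  R → 5
  σ[v='r'](R) → 1
  (ρ[u/v](γ[v; COUNT(*)→f](π[v](R))) ⋈[f=b] σ[v='r'](R)) → 3
  π[v,b,w,u,f]((ρ[u/v](γ[v; COUNT(*)→f](π[v](R))) ⋈[f=b] σ[v='r'](R))) → 3

E1 and E2 produce the same multiset:
v | b | w | u | f
r | 1 | s | r | 1
r | 1 | s | s | 1
r | 1 | s | t | 1

yes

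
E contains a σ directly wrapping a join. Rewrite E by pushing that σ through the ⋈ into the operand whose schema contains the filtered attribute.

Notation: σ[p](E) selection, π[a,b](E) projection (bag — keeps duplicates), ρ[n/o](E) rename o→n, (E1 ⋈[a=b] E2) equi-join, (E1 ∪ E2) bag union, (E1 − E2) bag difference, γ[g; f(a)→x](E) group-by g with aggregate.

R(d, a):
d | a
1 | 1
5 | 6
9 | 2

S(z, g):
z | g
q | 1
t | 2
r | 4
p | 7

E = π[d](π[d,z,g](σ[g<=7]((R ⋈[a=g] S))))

σ filters on g, owned by the right side.
E' = π[d](π[d,z,g]((R ⋈[a=g] σ[g<=7](S))))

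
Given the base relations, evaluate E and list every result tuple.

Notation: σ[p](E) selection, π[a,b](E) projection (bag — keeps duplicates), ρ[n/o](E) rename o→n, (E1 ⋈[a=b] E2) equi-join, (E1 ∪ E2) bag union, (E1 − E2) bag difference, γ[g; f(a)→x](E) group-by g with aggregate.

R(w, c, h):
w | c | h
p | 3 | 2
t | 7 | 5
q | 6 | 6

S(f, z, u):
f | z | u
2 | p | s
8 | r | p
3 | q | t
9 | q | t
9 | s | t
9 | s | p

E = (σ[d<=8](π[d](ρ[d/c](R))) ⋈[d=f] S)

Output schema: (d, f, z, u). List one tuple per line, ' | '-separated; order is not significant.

Subexpression sizes:
  R → 3
  ρ[d/c](R) → 3
  π[d](ρ[d/c](R)) → 3
  σ[d<=8](π[d](ρ[d/c](R))) → 3
  S → 6
  (σ[d<=8](π[d](ρ[d/c](R))) ⋈[d=f] S) → 1

== RESULT ==
d | f | z | u
3 | 3 | q | t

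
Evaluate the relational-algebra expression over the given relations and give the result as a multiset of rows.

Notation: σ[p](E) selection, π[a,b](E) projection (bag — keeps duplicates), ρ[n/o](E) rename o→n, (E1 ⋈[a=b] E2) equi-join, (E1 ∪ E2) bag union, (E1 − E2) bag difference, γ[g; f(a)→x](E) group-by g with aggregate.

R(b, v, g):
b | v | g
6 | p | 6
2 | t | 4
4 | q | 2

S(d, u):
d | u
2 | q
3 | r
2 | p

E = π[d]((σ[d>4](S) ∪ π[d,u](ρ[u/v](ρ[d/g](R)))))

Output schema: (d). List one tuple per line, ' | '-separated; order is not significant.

Per-node cardinality:
  S → 3
  σ[d>4](S) → 0
  R → 3
  ρ[d/g](R) → 3
  ρ[u/v](ρ[d/g](R)) → 3
  π[d,u](ρ[u/v](ρ[d/g](R))) → 3
  (σ[d>4](S) ∪ π[d,u](ρ[u/v](ρ[d/g](R)))) → 3
  π[d]((σ[d>4](S) ∪ π[d,u](ρ[u/v](ρ[d/g](R))))) → 3

== RESULT ==
d
2
4
6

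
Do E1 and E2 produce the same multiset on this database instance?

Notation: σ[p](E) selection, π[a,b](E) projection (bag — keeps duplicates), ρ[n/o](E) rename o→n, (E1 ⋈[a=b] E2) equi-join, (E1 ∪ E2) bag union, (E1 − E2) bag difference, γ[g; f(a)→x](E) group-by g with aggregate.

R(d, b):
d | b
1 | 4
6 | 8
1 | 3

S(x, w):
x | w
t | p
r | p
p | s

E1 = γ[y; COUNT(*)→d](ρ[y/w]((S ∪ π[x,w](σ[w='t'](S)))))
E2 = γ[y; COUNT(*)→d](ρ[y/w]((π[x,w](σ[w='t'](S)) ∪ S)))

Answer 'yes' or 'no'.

E1 stepwise |·|:
  S → 3
  S → 3
  σ[w='t'](S) → 0
  π[x,w](σ[w='t'](S)) → 0
  (S ∪ π[x,w](σ[w='t'](S))) → 3
  ρ[y/w]((S ∪ π[x,w](σ[w='t'](S)))) → 3
  γ[y; COUNT(*)→d](ρ[y/w]((S ∪ π[x,w](σ[w='t'](S))))) → 2
E2 stepwise |·|:
  S → 3
  σ[w='t'](S) → 0
  π[x,w](σ[w='t'](S)) → 0
  S → 3
  (π[x,w](σ[w='t'](S)) ∪ S) → 3
  ρ[y/w]((π[x,w](σ[w='t'](S)) ∪ S)) → 3
  γ[y; COUNT(*)→d](ρ[y/w]((π[x,w](σ[w='t'](S)) ∪ S))) → 2

E1 and E2 produce the same multiset:
y | d
p | 2
s | 1

yes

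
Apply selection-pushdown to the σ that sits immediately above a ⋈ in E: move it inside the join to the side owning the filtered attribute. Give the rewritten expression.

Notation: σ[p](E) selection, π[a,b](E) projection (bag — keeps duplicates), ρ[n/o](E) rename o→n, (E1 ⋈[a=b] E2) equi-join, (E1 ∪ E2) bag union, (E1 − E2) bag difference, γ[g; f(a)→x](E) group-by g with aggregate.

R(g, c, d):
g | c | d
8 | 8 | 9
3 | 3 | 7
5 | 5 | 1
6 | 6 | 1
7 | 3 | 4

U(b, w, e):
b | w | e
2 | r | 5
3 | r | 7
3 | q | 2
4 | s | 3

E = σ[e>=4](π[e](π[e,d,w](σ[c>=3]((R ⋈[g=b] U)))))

σ filters on c, owned by the left side.
E' = σ[e>=4](π[e](π[e,d,w]((σ[c>=3](R) ⋈[g=b] U))))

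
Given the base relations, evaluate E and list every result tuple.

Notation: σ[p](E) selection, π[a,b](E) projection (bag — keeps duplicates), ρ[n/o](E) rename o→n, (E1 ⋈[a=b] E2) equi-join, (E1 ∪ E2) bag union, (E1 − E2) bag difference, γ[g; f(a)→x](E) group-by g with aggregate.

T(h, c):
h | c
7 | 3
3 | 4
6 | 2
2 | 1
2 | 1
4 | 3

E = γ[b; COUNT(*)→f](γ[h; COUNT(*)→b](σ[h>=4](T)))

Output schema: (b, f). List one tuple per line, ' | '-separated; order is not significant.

Stepwise |·|:
  T → 6
  σ[h>=4](T) → 3
  γ[h; COUNT(*)→b](σ[h>=4](T)) → 3
  γ[b; COUNT(*)→f](γ[h; COUNT(*)→b](σ[h>=4](T))) → 1

== RESULT ==
b | f
1 | 3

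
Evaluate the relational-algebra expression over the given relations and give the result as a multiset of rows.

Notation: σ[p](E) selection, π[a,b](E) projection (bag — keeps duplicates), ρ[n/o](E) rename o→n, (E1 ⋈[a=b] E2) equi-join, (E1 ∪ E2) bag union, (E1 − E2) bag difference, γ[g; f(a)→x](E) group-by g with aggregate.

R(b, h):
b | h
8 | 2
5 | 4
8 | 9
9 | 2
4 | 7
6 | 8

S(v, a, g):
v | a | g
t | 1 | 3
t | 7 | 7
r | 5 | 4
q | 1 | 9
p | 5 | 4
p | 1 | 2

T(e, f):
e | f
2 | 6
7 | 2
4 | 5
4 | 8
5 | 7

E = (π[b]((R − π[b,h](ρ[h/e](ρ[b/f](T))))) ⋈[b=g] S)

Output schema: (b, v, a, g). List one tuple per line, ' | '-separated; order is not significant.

Stepwise |·|:
  R → 6
  T → 5
  ρ[b/f](T) → 5
  ρ[h/e](ρ[b/f](T)) → 5
  π[b,h](ρ[h/e](ρ[b/f](T))) → 5
  (R − π[b,h](ρ[h/e](ρ[b/f](T)))) → 5
  π[b]((R − π[b,h](ρ[h/e](ρ[b/f](T))))) → 5
  S → 6
  (π[b]((R − π[b,h](ρ[h/e](ρ[b/f](T))))) ⋈[b=g] S) → 3

== RESULT ==
b | v | a | g
4 | p | 5 | 4
4 | r | 5 | 4
9 | q | 1 | 9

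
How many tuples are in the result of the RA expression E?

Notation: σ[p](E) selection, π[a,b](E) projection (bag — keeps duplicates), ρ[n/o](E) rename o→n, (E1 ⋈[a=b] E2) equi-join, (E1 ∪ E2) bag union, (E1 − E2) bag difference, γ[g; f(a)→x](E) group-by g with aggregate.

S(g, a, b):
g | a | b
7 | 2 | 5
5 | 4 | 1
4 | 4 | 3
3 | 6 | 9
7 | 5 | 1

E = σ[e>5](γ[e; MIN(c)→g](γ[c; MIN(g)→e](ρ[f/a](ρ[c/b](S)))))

Subexpression sizes:
  S → 5
  ρ[c/b](S) → 5
  ρ[f/a](ρ[c/b](S)) → 5
  γ[c; MIN(g)→e](ρ[f/a](ρ[c/b](S))) → 4
  γ[e; MIN(c)→g](γ[c; MIN(g)→e](ρ[f/a](ρ[c/b](S)))) → 4
  σ[e>5](γ[e; MIN(c)→g](γ[c; MIN(g)→e](ρ[f/a](ρ[c/b](S))))) → 1

|E| = 1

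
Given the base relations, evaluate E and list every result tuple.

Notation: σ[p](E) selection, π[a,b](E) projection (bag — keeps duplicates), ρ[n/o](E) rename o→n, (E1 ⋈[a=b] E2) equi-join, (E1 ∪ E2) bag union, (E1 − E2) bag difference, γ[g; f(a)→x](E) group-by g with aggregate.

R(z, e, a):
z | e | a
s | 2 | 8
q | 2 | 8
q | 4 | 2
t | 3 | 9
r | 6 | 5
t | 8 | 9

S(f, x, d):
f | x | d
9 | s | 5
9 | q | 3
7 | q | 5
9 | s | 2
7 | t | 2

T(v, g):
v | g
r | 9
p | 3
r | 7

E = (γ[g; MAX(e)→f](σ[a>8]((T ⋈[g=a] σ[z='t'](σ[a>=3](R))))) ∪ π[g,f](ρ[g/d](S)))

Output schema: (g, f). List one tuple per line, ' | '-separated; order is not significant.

Stepwise |·|:
  T → 3
  R → 6
  σ[a>=3](R) → 5
  σ[z='t'](σ[a>=3](R)) → 2
  (T ⋈[g=a] σ[z='t'](σ[a>=3](R))) → 2
  σ[a>8]((T ⋈[g=a] σ[z='t'](σ[a>=3](R)))) → 2
  γ[g; MAX(e)→f](σ[a>8]((T ⋈[g=a] σ[z='t'](σ[a>=3](R))))) → 1
  S → 5
  ρ[g/d](S) → 5
  π[g,f](ρ[g/d](S)) → 5
  (γ[g; MAX(e)→f](σ[a>8]((T ⋈[g=a] σ[z='t'](σ[a>=3](R))))) ∪ π[g,f](ρ[g/d](S))) → 6

== RESULT ==
g | f
2 | 7
2 | 9
3 | 9
5 | 7
5 | 9
9 | 8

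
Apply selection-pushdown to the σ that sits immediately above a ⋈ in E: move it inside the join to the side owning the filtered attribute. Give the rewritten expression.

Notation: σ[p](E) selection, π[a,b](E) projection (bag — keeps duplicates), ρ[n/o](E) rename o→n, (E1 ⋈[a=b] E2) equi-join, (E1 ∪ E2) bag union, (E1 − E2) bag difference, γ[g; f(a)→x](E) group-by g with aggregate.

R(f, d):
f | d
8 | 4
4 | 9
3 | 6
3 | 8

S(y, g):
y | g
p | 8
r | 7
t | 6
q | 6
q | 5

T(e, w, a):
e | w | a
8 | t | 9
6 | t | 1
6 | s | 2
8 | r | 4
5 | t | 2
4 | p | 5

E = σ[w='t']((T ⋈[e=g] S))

σ filters on w, owned by the left side.
E' = (σ[w='t'](T) ⋈[e=g] S)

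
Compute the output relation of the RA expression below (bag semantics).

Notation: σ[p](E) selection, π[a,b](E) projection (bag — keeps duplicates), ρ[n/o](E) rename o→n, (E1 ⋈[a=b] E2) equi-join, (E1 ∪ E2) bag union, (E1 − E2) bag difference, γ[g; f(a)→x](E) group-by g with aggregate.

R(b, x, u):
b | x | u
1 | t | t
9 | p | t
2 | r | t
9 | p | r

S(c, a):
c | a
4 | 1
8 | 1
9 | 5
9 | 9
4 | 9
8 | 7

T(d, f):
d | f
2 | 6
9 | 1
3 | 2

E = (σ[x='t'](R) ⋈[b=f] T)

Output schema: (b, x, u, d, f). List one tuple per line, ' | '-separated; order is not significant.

Stepwise |·|:
  R → 4
  σ[x='t'](R) → 1
  T → 3
  (σ[x='t'](R) ⋈[b=f] T) → 1

== RESULT ==
b | x | u | d | f
1 | t | t | 9 | 1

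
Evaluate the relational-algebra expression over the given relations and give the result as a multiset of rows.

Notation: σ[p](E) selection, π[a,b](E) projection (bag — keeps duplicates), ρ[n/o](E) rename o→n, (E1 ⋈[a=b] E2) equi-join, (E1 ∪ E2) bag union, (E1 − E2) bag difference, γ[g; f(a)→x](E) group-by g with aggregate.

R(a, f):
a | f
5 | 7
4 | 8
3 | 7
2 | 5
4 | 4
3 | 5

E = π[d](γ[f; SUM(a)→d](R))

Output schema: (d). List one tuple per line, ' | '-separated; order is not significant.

Stepwise |·|:
  R → 6
  γ[f; SUM(a)→d](R) → 4
  π[d](γ[f; SUM(a)→d](R)) → 4

== RESULT ==
d
4
4
5
8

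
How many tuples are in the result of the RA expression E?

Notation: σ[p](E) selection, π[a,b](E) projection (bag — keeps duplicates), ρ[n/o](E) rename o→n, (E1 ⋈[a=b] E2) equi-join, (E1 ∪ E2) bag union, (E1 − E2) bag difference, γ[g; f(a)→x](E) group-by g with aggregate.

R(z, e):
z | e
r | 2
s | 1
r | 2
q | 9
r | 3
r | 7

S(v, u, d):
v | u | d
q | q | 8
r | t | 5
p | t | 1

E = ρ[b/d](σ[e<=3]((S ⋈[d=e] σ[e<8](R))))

Per-node cardinality:
  S → 3
  R → 6
  σ[e<8](R) → 5
  (S ⋈[d=e] σ[e<8](R)) → 1
  σ[e<=3]((S ⋈[d=e] σ[e<8](R))) → 1
  ρ[b/d](σ[e<=3]((S ⋈[d=e] σ[e<8](R)))) → 1

|E| = 1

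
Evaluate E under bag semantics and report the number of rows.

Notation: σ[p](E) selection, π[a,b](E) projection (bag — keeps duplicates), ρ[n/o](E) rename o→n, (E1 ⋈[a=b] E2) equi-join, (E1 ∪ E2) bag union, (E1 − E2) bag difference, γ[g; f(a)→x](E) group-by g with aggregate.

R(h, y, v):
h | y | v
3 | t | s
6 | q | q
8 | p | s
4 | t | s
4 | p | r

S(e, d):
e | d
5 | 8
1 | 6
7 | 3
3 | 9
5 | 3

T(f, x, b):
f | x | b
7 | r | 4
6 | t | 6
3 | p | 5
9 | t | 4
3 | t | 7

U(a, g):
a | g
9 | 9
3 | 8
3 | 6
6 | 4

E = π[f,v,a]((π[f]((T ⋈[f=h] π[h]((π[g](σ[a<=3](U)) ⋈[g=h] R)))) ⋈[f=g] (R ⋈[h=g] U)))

Row counts bottom-up:
  T → 5
  U → 4
  σ[a<=3](U) → 2
  π[g](σ[a<=3](U)) → 2
  R → 5
  (π[g](σ[a<=3](U)) ⋈[g=h] R) → 2
  π[h]((π[g](σ[a<=3](U)) ⋈[g=h] R)) → 2
  (T ⋈[f=h] π[h]((π[g](σ[a<=3](U)) ⋈[g=h] R))) → 1
  π[f]((T ⋈[f=h] π[h]((π[g](σ[a<=3](U)) ⋈[g=h] R)))) → 1
  R → 5
  U → 4
  (R ⋈[h=g] U) → 4
  (π[f]((T ⋈[f=h] π[h]((π[g](σ[a<=3](U)) ⋈[g=h] R)))) ⋈[f=g] (R ⋈[h=g] U)) → 1
  π[f,v,a]((π[f]((T ⋈[f=h] π[h]((π[g](σ[a<=3](U)) ⋈[g=h] R)))) ⋈[f=g] (R ⋈[h=g] U))) → 1

|E| = 1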